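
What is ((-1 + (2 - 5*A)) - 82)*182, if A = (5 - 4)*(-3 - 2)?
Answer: -10192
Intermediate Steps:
A = -5 (A = 1*(-5) = -5)
((-1 + (2 - 5*A)) - 82)*182 = ((-1 + (2 - 5*(-5))) - 82)*182 = ((-1 + (2 + 25)) - 82)*182 = ((-1 + 27) - 82)*182 = (26 - 82)*182 = -56*182 = -10192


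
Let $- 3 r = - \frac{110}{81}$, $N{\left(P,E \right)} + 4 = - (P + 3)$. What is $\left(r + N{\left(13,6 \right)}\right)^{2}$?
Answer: $\frac{22562500}{59049} \approx 382.1$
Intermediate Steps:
$N{\left(P,E \right)} = -7 - P$ ($N{\left(P,E \right)} = -4 - \left(P + 3\right) = -4 - \left(3 + P\right) = -7 - P$)
$r = \frac{110}{243}$ ($r = - \frac{\left(-110\right) \frac{1}{81}}{3} = \left(- \frac{1}{3}\right) \left(- \frac{110}{81}\right) = \frac{110}{243} \approx 0.45267$)
$\left(r + N{\left(13,6 \right)}\right)^{2} = \left(\frac{110}{243} - 20\right)^{2} = \left(- \frac{4750}{243}\right)^{2} = \frac{22562500}{59049}$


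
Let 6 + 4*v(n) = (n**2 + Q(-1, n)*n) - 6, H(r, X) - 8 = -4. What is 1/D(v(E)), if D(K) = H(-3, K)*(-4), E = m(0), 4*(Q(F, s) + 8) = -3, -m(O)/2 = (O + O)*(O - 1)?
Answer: -1/16 ≈ -0.062500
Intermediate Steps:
m(O) = -4*O*(-1 + O) (m(O) = -2*(O + O)*(O - 1) = -2*2*O*(-1 + O) = -4*O*(-1 + O))
H(r, X) = 4 (H(r, X) = 8 - 4 = 4)
Q(F, s) = -35/4 (Q(F, s) = -8 + (1/4)*(-3) = -8 - 3/4 = -35/4)
E = 0 (E = 4*0*(1 - 1*0) = 4*0*(1 + 0) = 4*0*1 = 0)
v(n) = -3 - 35*n/16 + n**2/4 (v(n) = -3/2 + ((n**2 - 35*n/4) - 6)/4 = -3/2 + (-6 + n**2 - 35*n/4)/4 = -3/2 + (-3/2 - 35*n/16 + n**2/4) = -3 - 35*n/16 + n**2/4)
D(K) = -16 (D(K) = 4*(-4) = -16)
1/D(v(E)) = 1/(-16) = -1/16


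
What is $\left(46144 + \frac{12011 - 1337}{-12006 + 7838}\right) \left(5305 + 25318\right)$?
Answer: $\frac{2944669676857}{2084} \approx 1.413 \cdot 10^{9}$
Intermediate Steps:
$\left(46144 + \frac{12011 - 1337}{-12006 + 7838}\right) \left(5305 + 25318\right) = \left(46144 + \frac{10674}{-4168}\right) 30623 = \left(46144 + 10674 \left(- \frac{1}{4168}\right)\right) 30623 = \left(46144 - \frac{5337}{2084}\right) 30623 = \frac{96158759}{2084} \cdot 30623 = \frac{2944669676857}{2084}$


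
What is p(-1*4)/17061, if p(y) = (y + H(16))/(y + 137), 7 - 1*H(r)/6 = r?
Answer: -58/2269113 ≈ -2.5561e-5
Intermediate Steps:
H(r) = 42 - 6*r
p(y) = (-54 + y)/(137 + y) (p(y) = (y + (42 - 6*16))/(y + 137) = (y + (42 - 96))/(137 + y) = (y - 54)/(137 + y) = (-54 + y)/(137 + y))
p(-1*4)/17061 = ((-54 - 1*4)/(137 - 1*4))/17061 = ((-54 - 4)/(137 - 4))*(1/17061) = (-58/133)*(1/17061) = ((1/133)*(-58))*(1/17061) = -58/133*1/17061 = -58/2269113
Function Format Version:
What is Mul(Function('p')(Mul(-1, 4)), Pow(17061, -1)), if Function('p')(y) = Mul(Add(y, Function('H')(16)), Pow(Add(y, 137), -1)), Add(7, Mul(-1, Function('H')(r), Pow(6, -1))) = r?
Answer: Rational(-58, 2269113) ≈ -2.5561e-5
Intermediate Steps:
Function('H')(r) = Add(42, Mul(-6, r))
Function('p')(y) = Mul(Pow(Add(137, y), -1), Add(-54, y)) (Function('p')(y) = Mul(Add(y, Add(42, Mul(-6, 16))), Pow(Add(y, 137), -1)) = Mul(Add(y, Add(42, -96)), Pow(Add(137, y), -1)) = Mul(Add(y, -54), Pow(Add(137, y), -1)) = Mul(Add(-54, y), Pow(Add(137, y), -1)) = Mul(Pow(Add(137, y), -1), Add(-54, y)))
Mul(Function('p')(Mul(-1, 4)), Pow(17061, -1)) = Mul(Mul(Pow(Add(137, Mul(-1, 4)), -1), Add(-54, Mul(-1, 4))), Pow(17061, -1)) = Mul(Mul(Pow(Add(137, -4), -1), Add(-54, -4)), Rational(1, 17061)) = Mul(Mul(Pow(133, -1), -58), Rational(1, 17061)) = Mul(Mul(Rational(1, 133), -58), Rational(1, 17061)) = Mul(Rational(-58, 133), Rational(1, 17061)) = Rational(-58, 2269113)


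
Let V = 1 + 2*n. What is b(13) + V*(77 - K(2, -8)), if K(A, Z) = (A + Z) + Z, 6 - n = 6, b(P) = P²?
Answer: 260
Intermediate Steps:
n = 0 (n = 6 - 1*6 = 6 - 6 = 0)
K(A, Z) = A + 2*Z
V = 1 (V = 1 + 2*0 = 1 + 0 = 1)
b(13) + V*(77 - K(2, -8)) = 13² + 1*(77 - (2 + 2*(-8))) = 169 + 1*(77 - (2 - 16)) = 169 + 1*(77 - 1*(-14)) = 169 + 1*(77 + 14) = 169 + 1*91 = 169 + 91 = 260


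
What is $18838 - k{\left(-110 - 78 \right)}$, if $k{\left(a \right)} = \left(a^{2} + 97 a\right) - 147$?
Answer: $1877$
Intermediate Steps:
$k{\left(a \right)} = -147 + a^{2} + 97 a$
$18838 - k{\left(-110 - 78 \right)} = 18838 - \left(-147 + \left(-110 - 78\right)^{2} + 97 \left(-110 - 78\right)\right) = 18838 - \left(-147 + \left(-188\right)^{2} + 97 \left(-188\right)\right) = 18838 - \left(-147 + 35344 - 18236\right) = 18838 - 16961 = 1877$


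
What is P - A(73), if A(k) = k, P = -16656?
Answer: -16729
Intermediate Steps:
P - A(73) = -16656 - 1*73 = -16656 - 73 = -16729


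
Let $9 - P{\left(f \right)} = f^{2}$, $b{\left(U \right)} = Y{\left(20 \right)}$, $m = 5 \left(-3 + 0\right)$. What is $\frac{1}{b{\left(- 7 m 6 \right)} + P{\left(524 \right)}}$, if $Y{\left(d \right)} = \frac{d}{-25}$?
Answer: $- \frac{5}{1372839} \approx -3.6421 \cdot 10^{-6}$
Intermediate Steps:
$m = -15$ ($m = 5 \left(-3\right) = -15$)
$Y{\left(d \right)} = - \frac{d}{25}$ ($Y{\left(d \right)} = d \left(- \frac{1}{25}\right) = - \frac{d}{25}$)
$b{\left(U \right)} = - \frac{4}{5}$ ($b{\left(U \right)} = \left(- \frac{1}{25}\right) 20 = - \frac{4}{5}$)
$P{\left(f \right)} = 9 - f^{2}$
$\frac{1}{b{\left(- 7 m 6 \right)} + P{\left(524 \right)}} = \frac{1}{- \frac{4}{5} + \left(9 - 524^{2}\right)} = \frac{1}{- \frac{4}{5} + \left(9 - 274576\right)} = \frac{1}{- \frac{4}{5} - 274567} = \frac{1}{- \frac{1372839}{5}} = - \frac{5}{1372839}$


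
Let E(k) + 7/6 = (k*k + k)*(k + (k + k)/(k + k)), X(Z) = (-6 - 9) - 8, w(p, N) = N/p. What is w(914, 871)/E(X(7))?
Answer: -39/455629 ≈ -8.5596e-5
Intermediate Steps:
X(Z) = -23 (X(Z) = -15 - 8 = -23)
E(k) = -7/6 + (1 + k)*(k + k**2) (E(k) = -7/6 + (k*k + k)*(k + (k + k)/(k + k)) = -7/6 + (k**2 + k)*(k + (2*k)/((2*k))) = -7/6 + (k + k**2)*(k + (2*k)*(1/(2*k))) = -7/6 + (k + k**2)*(k + 1) = -7/6 + (k + k**2)*(1 + k) = -7/6 + (1 + k)*(k + k**2))
w(914, 871)/E(X(7)) = (871/914)/(-7/6 - 23 + (-23)**3 + 2*(-23)**2) = (871*(1/914))/(-7/6 - 23 - 12167 + 2*529) = 871/(914*(-7/6 - 23 - 12167 + 1058)) = 871/(914*(-66799/6)) = (871/914)*(-6/66799) = -39/455629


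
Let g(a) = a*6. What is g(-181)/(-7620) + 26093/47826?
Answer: 10448654/15184755 ≈ 0.68810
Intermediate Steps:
g(a) = 6*a
g(-181)/(-7620) + 26093/47826 = (6*(-181))/(-7620) + 26093/47826 = -1086*(-1/7620) + 26093*(1/47826) = 181/1270 + 26093/47826 = 10448654/15184755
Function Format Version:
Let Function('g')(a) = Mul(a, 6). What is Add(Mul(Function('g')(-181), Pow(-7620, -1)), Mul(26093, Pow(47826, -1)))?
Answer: Rational(10448654, 15184755) ≈ 0.68810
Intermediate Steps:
Function('g')(a) = Mul(6, a)
Add(Mul(Function('g')(-181), Pow(-7620, -1)), Mul(26093, Pow(47826, -1))) = Add(Mul(Mul(6, -181), Pow(-7620, -1)), Mul(26093, Pow(47826, -1))) = Add(Mul(-1086, Rational(-1, 7620)), Mul(26093, Rational(1, 47826))) = Add(Rational(181, 1270), Rational(26093, 47826)) = Rational(10448654, 15184755)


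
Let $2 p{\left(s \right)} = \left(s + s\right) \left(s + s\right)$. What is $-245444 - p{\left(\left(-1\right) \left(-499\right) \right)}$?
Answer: $-743446$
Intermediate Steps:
$p{\left(s \right)} = 2 s^{2}$ ($p{\left(s \right)} = \frac{\left(s + s\right) \left(s + s\right)}{2} = \frac{2 s 2 s}{2} = \frac{4 s^{2}}{2} = 2 s^{2}$)
$-245444 - p{\left(\left(-1\right) \left(-499\right) \right)} = -245444 - 2 \left(\left(-1\right) \left(-499\right)\right)^{2} = -245444 - 2 \cdot 499^{2} = -245444 - 2 \cdot 249001 = -245444 - 498002 = -743446$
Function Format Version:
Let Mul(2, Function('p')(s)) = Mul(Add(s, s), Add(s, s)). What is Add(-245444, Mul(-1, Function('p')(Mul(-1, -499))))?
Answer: -743446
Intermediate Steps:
Function('p')(s) = Mul(2, Pow(s, 2)) (Function('p')(s) = Mul(Rational(1, 2), Mul(Add(s, s), Add(s, s))) = Mul(Rational(1, 2), Mul(Mul(2, s), Mul(2, s))) = Mul(Rational(1, 2), Mul(4, Pow(s, 2))) = Mul(2, Pow(s, 2)))
Add(-245444, Mul(-1, Function('p')(Mul(-1, -499)))) = Add(-245444, Mul(-1, Mul(2, Pow(Mul(-1, -499), 2)))) = Add(-245444, Mul(-1, Mul(2, Pow(499, 2)))) = Add(-245444, Mul(-1, Mul(2, 249001))) = Add(-245444, Mul(-1, 498002)) = Add(-245444, -498002) = -743446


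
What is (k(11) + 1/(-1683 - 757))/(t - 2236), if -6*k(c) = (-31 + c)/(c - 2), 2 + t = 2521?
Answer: 24373/18644040 ≈ 0.0013073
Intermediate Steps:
t = 2519 (t = -2 + 2521 = 2519)
k(c) = -(-31 + c)/(6*(-2 + c)) (k(c) = -(-31 + c)/(6*(c - 2)) = -(-31 + c)/(6*(-2 + c)))
(k(11) + 1/(-1683 - 757))/(t - 2236) = ((31 - 1*11)/(6*(-2 + 11)) + 1/(-1683 - 757))/(2519 - 2236) = ((⅙)*(31 - 11)/9 + 1/(-2440))/283 = ((⅙)*(⅑)*20 - 1/2440)*(1/283) = (10/27 - 1/2440)*(1/283) = (24373/65880)*(1/283) = 24373/18644040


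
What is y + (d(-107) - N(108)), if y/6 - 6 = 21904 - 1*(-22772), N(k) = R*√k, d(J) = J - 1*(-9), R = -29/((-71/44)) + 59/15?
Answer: 267994 - 46658*√3/355 ≈ 2.6777e+5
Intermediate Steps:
R = 23329/1065 (R = -29/((-71*1/44)) + 59*(1/15) = -29/(-71/44) + 59/15 = -29*(-44/71) + 59/15 = 1276/71 + 59/15 = 23329/1065 ≈ 21.905)
d(J) = 9 + J (d(J) = J + 9 = 9 + J)
N(k) = 23329*√k/1065
y = 268092 (y = 36 + 6*(21904 - 1*(-22772)) = 36 + 6*(21904 + 22772) = 36 + 6*44676 = 36 + 268056 = 268092)
y + (d(-107) - N(108)) = 268092 + ((9 - 107) - 23329*√108/1065) = 268092 + (-98 - 23329*6*√3/1065) = 268092 + (-98 - 46658*√3/355) = 267994 - 46658*√3/355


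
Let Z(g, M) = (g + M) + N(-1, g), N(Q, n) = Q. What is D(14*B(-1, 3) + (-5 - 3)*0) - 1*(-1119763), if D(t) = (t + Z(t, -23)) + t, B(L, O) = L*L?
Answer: 1119781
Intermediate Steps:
B(L, O) = L²
Z(g, M) = -1 + M + g (Z(g, M) = (g + M) - 1 = (M + g) - 1 = -1 + M + g)
D(t) = -24 + 3*t (D(t) = (t + (-1 - 23 + t)) + t = (t + (-24 + t)) + t = (-24 + 2*t) + t = -24 + 3*t)
D(14*B(-1, 3) + (-5 - 3)*0) - 1*(-1119763) = (-24 + 3*(14*(-1)² + (-5 - 3)*0)) - 1*(-1119763) = (-24 + 3*(14*1 - 8*0)) + 1119763 = (-24 + 3*(14 + 0)) + 1119763 = (-24 + 3*14) + 1119763 = (-24 + 42) + 1119763 = 18 + 1119763 = 1119781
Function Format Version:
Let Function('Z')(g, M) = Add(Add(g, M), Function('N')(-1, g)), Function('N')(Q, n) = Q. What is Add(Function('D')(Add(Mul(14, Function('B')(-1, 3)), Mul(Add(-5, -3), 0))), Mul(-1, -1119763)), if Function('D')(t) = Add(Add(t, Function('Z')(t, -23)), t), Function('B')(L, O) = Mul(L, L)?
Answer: 1119781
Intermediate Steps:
Function('B')(L, O) = Pow(L, 2)
Function('Z')(g, M) = Add(-1, M, g) (Function('Z')(g, M) = Add(Add(g, M), -1) = Add(Add(M, g), -1) = Add(-1, M, g))
Function('D')(t) = Add(-24, Mul(3, t)) (Function('D')(t) = Add(Add(t, Add(-1, -23, t)), t) = Add(Add(t, Add(-24, t)), t) = Add(Add(-24, Mul(2, t)), t) = Add(-24, Mul(3, t)))
Add(Function('D')(Add(Mul(14, Function('B')(-1, 3)), Mul(Add(-5, -3), 0))), Mul(-1, -1119763)) = Add(Add(-24, Mul(3, Add(Mul(14, Pow(-1, 2)), Mul(Add(-5, -3), 0)))), Mul(-1, -1119763)) = Add(Add(-24, Mul(3, Add(Mul(14, 1), Mul(-8, 0)))), 1119763) = Add(Add(-24, Mul(3, Add(14, 0))), 1119763) = Add(Add(-24, Mul(3, 14)), 1119763) = Add(Add(-24, 42), 1119763) = Add(18, 1119763) = 1119781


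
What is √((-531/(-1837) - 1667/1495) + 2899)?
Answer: √21858741549352565/2746315 ≈ 53.835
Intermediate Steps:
√((-531/(-1837) - 1667/1495) + 2899) = √((-531*(-1/1837) - 1667*1/1495) + 2899) = √((531/1837 - 1667/1495) + 2899) = √(-2268434/2746315 + 2899) = √(7959298751/2746315) = √21858741549352565/2746315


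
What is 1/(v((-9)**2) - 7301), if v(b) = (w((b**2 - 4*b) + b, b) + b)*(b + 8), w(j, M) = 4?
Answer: 1/264 ≈ 0.0037879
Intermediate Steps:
v(b) = (4 + b)*(8 + b) (v(b) = (4 + b)*(b + 8) = (4 + b)*(8 + b))
1/(v((-9)**2) - 7301) = 1/((32 + ((-9)**2)**2 + 12*(-9)**2) - 7301) = 1/((32 + 81**2 + 12*81) - 7301) = 1/((32 + 6561 + 972) - 7301) = 1/(7565 - 7301) = 1/264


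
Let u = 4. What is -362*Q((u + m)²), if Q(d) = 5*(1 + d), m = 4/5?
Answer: -217562/5 ≈ -43512.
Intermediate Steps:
m = ⅘ (m = 4*(⅕) = ⅘ ≈ 0.80000)
Q(d) = 5 + 5*d
-362*Q((u + m)²) = -362*(5 + 5*(4 + ⅘)²) = -362*(5 + 5*(24/5)²) = -362*(5 + 5*(576/25)) = -362*(5 + 576/5) = -362*601/5 = -217562/5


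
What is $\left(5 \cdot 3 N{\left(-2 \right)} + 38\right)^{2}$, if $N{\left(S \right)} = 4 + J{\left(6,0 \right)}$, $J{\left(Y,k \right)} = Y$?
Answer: $35344$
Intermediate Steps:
$N{\left(S \right)} = 10$ ($N{\left(S \right)} = 4 + 6 = 10$)
$\left(5 \cdot 3 N{\left(-2 \right)} + 38\right)^{2} = \left(5 \cdot 3 \cdot 10 + 38\right)^{2} = \left(15 \cdot 10 + 38\right)^{2} = \left(150 + 38\right)^{2} = 188^{2} = 35344$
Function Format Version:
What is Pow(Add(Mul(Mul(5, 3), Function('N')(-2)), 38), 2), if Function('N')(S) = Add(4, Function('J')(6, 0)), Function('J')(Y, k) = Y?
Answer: 35344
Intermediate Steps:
Function('N')(S) = 10 (Function('N')(S) = Add(4, 6) = 10)
Pow(Add(Mul(Mul(5, 3), Function('N')(-2)), 38), 2) = Pow(Add(Mul(Mul(5, 3), 10), 38), 2) = Pow(Add(Mul(15, 10), 38), 2) = Pow(Add(150, 38), 2) = Pow(188, 2) = 35344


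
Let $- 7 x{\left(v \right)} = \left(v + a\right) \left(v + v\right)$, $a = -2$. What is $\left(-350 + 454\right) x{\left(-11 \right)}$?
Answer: $- \frac{29744}{7} \approx -4249.1$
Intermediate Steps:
$x{\left(v \right)} = - \frac{2 v \left(-2 + v\right)}{7}$ ($x{\left(v \right)} = - \frac{\left(v - 2\right) \left(v + v\right)}{7} = - \frac{\left(-2 + v\right) 2 v}{7} = - \frac{2 v \left(-2 + v\right)}{7}$)
$\left(-350 + 454\right) x{\left(-11 \right)} = \left(-350 + 454\right) \frac{2}{7} \left(-11\right) \left(2 - -11\right) = 104 \cdot \frac{2}{7} \left(-11\right) \left(2 + 11\right) = 104 \cdot \frac{2}{7} \left(-11\right) 13 = 104 \left(- \frac{286}{7}\right) = - \frac{29744}{7}$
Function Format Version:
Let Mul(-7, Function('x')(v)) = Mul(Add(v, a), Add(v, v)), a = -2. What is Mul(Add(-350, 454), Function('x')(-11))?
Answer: Rational(-29744, 7) ≈ -4249.1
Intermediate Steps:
Function('x')(v) = Mul(Rational(-2, 7), v, Add(-2, v)) (Function('x')(v) = Mul(Rational(-1, 7), Mul(Add(v, -2), Add(v, v))) = Mul(Rational(-1, 7), Mul(Add(-2, v), Mul(2, v))) = Mul(Rational(-1, 7), Mul(2, v, Add(-2, v))) = Mul(Rational(-2, 7), v, Add(-2, v)))
Mul(Add(-350, 454), Function('x')(-11)) = Mul(Add(-350, 454), Mul(Rational(2, 7), -11, Add(2, Mul(-1, -11)))) = Mul(104, Mul(Rational(2, 7), -11, Add(2, 11))) = Mul(104, Mul(Rational(2, 7), -11, 13)) = Mul(104, Rational(-286, 7)) = Rational(-29744, 7)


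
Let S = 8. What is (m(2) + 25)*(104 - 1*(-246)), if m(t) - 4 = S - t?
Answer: 12250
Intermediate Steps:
m(t) = 12 - t (m(t) = 4 + (8 - t) = 12 - t)
(m(2) + 25)*(104 - 1*(-246)) = ((12 - 1*2) + 25)*(104 - 1*(-246)) = ((12 - 2) + 25)*(104 + 246) = (10 + 25)*350 = 35*350 = 12250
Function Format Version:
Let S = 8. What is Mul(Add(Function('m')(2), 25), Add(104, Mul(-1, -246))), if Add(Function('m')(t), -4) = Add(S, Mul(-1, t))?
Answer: 12250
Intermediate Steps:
Function('m')(t) = Add(12, Mul(-1, t)) (Function('m')(t) = Add(4, Add(8, Mul(-1, t))) = Add(12, Mul(-1, t)))
Mul(Add(Function('m')(2), 25), Add(104, Mul(-1, -246))) = Mul(Add(Add(12, Mul(-1, 2)), 25), Add(104, Mul(-1, -246))) = Mul(Add(Add(12, -2), 25), Add(104, 246)) = Mul(Add(10, 25), 350) = Mul(35, 350) = 12250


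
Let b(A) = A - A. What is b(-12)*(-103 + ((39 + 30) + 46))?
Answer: 0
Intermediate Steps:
b(A) = 0
b(-12)*(-103 + ((39 + 30) + 46)) = 0*(-103 + ((39 + 30) + 46)) = 0*(-103 + (69 + 46)) = 0*(-103 + 115) = 0*12 = 0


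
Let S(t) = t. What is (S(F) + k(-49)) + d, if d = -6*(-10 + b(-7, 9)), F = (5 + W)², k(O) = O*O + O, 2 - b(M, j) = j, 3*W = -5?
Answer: 22186/9 ≈ 2465.1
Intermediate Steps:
W = -5/3 (W = (⅓)*(-5) = -5/3 ≈ -1.6667)
b(M, j) = 2 - j
k(O) = O + O² (k(O) = O² + O = O + O²)
F = 100/9 (F = (5 - 5/3)² = (10/3)² = 100/9 ≈ 11.111)
d = 102 (d = -6*(-10 + (2 - 1*9)) = -6*(-10 + (2 - 9)) = -6*(-10 - 7) = -6*(-17) = 102)
(S(F) + k(-49)) + d = (100/9 - 49*(1 - 49)) + 102 = (100/9 - 49*(-48)) + 102 = (100/9 + 2352) + 102 = 21268/9 + 102 = 22186/9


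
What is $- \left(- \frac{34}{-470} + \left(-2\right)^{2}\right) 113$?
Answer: $- \frac{108141}{235} \approx -460.17$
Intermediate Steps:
$- \left(- \frac{34}{-470} + \left(-2\right)^{2}\right) 113 = - \left(\left(-34\right) \left(- \frac{1}{470}\right) + 4\right) 113 = - \left(\frac{17}{235} + 4\right) 113 = - \frac{957 \cdot 113}{235} = \left(-1\right) \frac{108141}{235} = - \frac{108141}{235}$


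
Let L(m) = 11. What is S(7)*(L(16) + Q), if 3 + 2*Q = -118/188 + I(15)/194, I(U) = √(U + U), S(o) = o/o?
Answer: 1727/188 + √30/388 ≈ 9.2003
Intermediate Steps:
S(o) = 1
I(U) = √2*√U (I(U) = √(2*U) = √2*√U)
Q = -341/188 + √30/388 (Q = -3/2 + (-118/188 + (√2*√15)/194)/2 = -3/2 + (-118*1/188 + √30*(1/194))/2 = -3/2 + (-59/94 + √30/194)/2 = -3/2 + (-59/188 + √30/388) = -341/188 + √30/388 ≈ -1.7997)
S(7)*(L(16) + Q) = 1*(11 + (-341/188 + √30/388)) = 1*(1727/188 + √30/388) = 1727/188 + √30/388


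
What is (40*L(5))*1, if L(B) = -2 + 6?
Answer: 160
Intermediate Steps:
L(B) = 4
(40*L(5))*1 = (40*4)*1 = 160*1 = 160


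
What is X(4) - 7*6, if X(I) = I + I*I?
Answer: -22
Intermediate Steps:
X(I) = I + I²
X(4) - 7*6 = 4*(1 + 4) - 7*6 = 4*5 - 42 = 20 - 42 = -22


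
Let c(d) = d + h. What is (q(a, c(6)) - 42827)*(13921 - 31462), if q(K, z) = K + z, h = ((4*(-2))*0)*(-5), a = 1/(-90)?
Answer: 7511233559/10 ≈ 7.5112e+8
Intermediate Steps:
a = -1/90 ≈ -0.011111
h = 0 (h = -8*0*(-5) = 0*(-5) = 0)
c(d) = d (c(d) = d + 0 = d)
(q(a, c(6)) - 42827)*(13921 - 31462) = ((-1/90 + 6) - 42827)*(13921 - 31462) = (539/90 - 42827)*(-17541) = -3853891/90*(-17541) = 7511233559/10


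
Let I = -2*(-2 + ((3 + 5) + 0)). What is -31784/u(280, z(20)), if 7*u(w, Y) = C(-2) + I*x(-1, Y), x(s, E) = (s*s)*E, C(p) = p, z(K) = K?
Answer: 111244/121 ≈ 919.37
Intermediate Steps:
x(s, E) = E*s**2 (x(s, E) = s**2*E = E*s**2)
I = -12 (I = -2*(-2 + (8 + 0)) = -2*(-2 + 8) = -2*6 = -12)
u(w, Y) = -2/7 - 12*Y/7 (u(w, Y) = (-2 - 12*Y*(-1)**2)/7 = (-2 - 12*Y)/7 = -2/7 - 12*Y/7)
-31784/u(280, z(20)) = -31784/(-2/7 - 12/7*20) = -31784/(-2/7 - 240/7) = -31784/(-242/7) = -31784*(-7/242) = 111244/121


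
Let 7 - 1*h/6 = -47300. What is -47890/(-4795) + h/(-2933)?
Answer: -34873172/401821 ≈ -86.788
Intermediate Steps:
h = 283842 (h = 42 - 6*(-47300) = 42 + 283800 = 283842)
-47890/(-4795) + h/(-2933) = -47890/(-4795) + 283842/(-2933) = -47890*(-1/4795) + 283842*(-1/2933) = 9578/959 - 283842/2933 = -34873172/401821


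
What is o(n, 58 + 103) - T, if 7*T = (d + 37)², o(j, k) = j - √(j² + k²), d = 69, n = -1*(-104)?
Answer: -10508/7 - √36737 ≈ -1692.8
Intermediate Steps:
n = 104
T = 11236/7 (T = (69 + 37)²/7 = (⅐)*106² = (⅐)*11236 = 11236/7 ≈ 1605.1)
o(n, 58 + 103) - T = (104 - √(104² + (58 + 103)²)) - 1*11236/7 = (104 - √(10816 + 161²)) - 11236/7 = (104 - √(10816 + 25921)) - 11236/7 = (104 - √36737) - 11236/7 = -10508/7 - √36737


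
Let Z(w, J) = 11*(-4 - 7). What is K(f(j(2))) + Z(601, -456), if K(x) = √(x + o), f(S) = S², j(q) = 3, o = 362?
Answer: -121 + √371 ≈ -101.74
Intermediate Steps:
Z(w, J) = -121 (Z(w, J) = 11*(-11) = -121)
K(x) = √(362 + x) (K(x) = √(x + 362) = √(362 + x))
K(f(j(2))) + Z(601, -456) = √(362 + 3²) - 121 = √(362 + 9) - 121 = √371 - 121 = -121 + √371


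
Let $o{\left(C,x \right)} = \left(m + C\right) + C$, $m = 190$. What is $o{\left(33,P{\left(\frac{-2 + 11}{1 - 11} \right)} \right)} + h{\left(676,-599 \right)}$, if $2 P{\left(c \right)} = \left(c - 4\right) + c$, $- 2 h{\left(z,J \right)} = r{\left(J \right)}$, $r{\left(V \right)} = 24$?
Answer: $244$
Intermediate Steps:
$h{\left(z,J \right)} = -12$ ($h{\left(z,J \right)} = \left(- \frac{1}{2}\right) 24 = -12$)
$P{\left(c \right)} = -2 + c$ ($P{\left(c \right)} = \frac{\left(c - 4\right) + c}{2} = \frac{\left(-4 + c\right) + c}{2} = \frac{-4 + 2 c}{2} = -2 + c$)
$o{\left(C,x \right)} = 190 + 2 C$ ($o{\left(C,x \right)} = \left(190 + C\right) + C = 190 + 2 C$)
$o{\left(33,P{\left(\frac{-2 + 11}{1 - 11} \right)} \right)} + h{\left(676,-599 \right)} = \left(190 + 2 \cdot 33\right) - 12 = \left(190 + 66\right) - 12 = 256 - 12 = 244$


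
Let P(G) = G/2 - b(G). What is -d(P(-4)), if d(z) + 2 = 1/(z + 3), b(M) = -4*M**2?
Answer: 129/65 ≈ 1.9846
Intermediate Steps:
P(G) = G/2 + 4*G**2 (P(G) = G/2 - (-4)*G**2 = G*(1/2) + 4*G**2 = G/2 + 4*G**2)
d(z) = -2 + 1/(3 + z) (d(z) = -2 + 1/(z + 3) = -2 + 1/(3 + z))
-d(P(-4)) = -(-5 - (-4)*(1 + 8*(-4)))/(3 + (1/2)*(-4)*(1 + 8*(-4))) = -(-5 - (-4)*(1 - 32))/(3 + (1/2)*(-4)*(1 - 32)) = -(-5 - (-4)*(-31))/(3 + (1/2)*(-4)*(-31)) = -(-5 - 2*62)/(3 + 62) = -(-5 - 124)/65 = -(-129)/65 = -1*(-129/65) = 129/65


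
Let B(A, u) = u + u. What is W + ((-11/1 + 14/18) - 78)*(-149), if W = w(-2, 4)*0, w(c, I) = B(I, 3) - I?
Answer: 118306/9 ≈ 13145.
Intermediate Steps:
B(A, u) = 2*u
w(c, I) = 6 - I (w(c, I) = 2*3 - I = 6 - I)
W = 0 (W = (6 - 1*4)*0 = (6 - 4)*0 = 2*0 = 0)
W + ((-11/1 + 14/18) - 78)*(-149) = 0 + ((-11/1 + 14/18) - 78)*(-149) = 0 + ((-11*1 + 14*(1/18)) - 78)*(-149) = 0 + ((-11 + 7/9) - 78)*(-149) = 0 + (-92/9 - 78)*(-149) = 0 - 794/9*(-149) = 0 + 118306/9 = 118306/9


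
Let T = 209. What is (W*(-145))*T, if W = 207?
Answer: -6273135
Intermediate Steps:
(W*(-145))*T = (207*(-145))*209 = -30015*209 = -6273135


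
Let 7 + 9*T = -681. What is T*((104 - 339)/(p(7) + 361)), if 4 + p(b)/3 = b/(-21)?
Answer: 40420/783 ≈ 51.622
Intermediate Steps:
p(b) = -12 - b/7 (p(b) = -12 + 3*(b/(-21)) = -12 + 3*(b*(-1/21)) = -12 + 3*(-b/21) = -12 - b/7)
T = -688/9 (T = -7/9 + (⅑)*(-681) = -7/9 - 227/3 = -688/9 ≈ -76.444)
T*((104 - 339)/(p(7) + 361)) = -688*(104 - 339)/(9*((-12 - ⅐*7) + 361)) = -(-161680)/(9*((-12 - 1) + 361)) = -(-161680)/(9*(-13 + 361)) = -(-161680)/(9*348) = -688/9*(-235/348) = 40420/783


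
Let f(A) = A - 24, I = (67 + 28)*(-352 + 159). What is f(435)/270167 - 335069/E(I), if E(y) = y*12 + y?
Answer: 90622550428/64395655285 ≈ 1.4073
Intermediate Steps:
I = -18335 (I = 95*(-193) = -18335)
E(y) = 13*y (E(y) = 12*y + y = 13*y)
f(A) = -24 + A
f(435)/270167 - 335069/E(I) = (-24 + 435)/270167 - 335069/(13*(-18335)) = 411*(1/270167) - 335069/(-238355) = 411/270167 - 335069*(-1/238355) = 411/270167 + 335069/238355 = 90622550428/64395655285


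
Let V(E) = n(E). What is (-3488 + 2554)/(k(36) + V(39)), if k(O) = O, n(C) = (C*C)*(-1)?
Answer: 934/1485 ≈ 0.62896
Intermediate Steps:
n(C) = -C² (n(C) = C²*(-1) = -C²)
V(E) = -E²
(-3488 + 2554)/(k(36) + V(39)) = (-3488 + 2554)/(36 - 1*39²) = -934/(36 - 1*1521) = -934/(36 - 1521) = -934/(-1485) = -934*(-1/1485) = 934/1485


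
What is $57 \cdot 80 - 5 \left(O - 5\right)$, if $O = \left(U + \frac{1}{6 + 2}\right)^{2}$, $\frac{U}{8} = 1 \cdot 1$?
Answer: $\frac{272315}{64} \approx 4254.9$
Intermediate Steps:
$U = 8$ ($U = 8 \cdot 1 \cdot 1 = 8 \cdot 1 = 8$)
$O = \frac{4225}{64}$ ($O = \left(8 + \frac{1}{6 + 2}\right)^{2} = \left(8 + \frac{1}{8}\right)^{2} = \left(\frac{65}{8}\right)^{2} = \frac{4225}{64} \approx 66.016$)
$57 \cdot 80 - 5 \left(O - 5\right) = 57 \cdot 80 - 5 \left(\frac{4225}{64} - 5\right) = 4560 - \frac{19525}{64} = \frac{272315}{64}$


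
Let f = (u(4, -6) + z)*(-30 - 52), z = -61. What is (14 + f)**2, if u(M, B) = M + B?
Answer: 26832400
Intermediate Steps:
u(M, B) = B + M
f = 5166 (f = ((-6 + 4) - 61)*(-30 - 52) = (-2 - 61)*(-82) = -63*(-82) = 5166)
(14 + f)**2 = (14 + 5166)**2 = 5180**2 = 26832400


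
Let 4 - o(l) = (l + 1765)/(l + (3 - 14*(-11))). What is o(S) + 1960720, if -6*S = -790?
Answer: 848990647/433 ≈ 1.9607e+6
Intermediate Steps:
S = 395/3 (S = -1/6*(-790) = 395/3 ≈ 131.67)
o(l) = 4 - (1765 + l)/(157 + l) (o(l) = 4 - (l + 1765)/(l + (3 - 14*(-11))) = 4 - (1765 + l)/(l + (3 + 154)) = 4 - (1765 + l)/(l + 157) = 4 - (1765 + l)/(157 + l))
o(S) + 1960720 = 3*(-379 + 395/3)/(157 + 395/3) + 1960720 = 3*(-742/3)/(866/3) + 1960720 = 3*(3/866)*(-742/3) + 1960720 = -1113/433 + 1960720 = 848990647/433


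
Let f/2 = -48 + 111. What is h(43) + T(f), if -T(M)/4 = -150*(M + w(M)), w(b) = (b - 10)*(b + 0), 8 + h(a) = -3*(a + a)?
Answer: 8844934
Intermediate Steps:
h(a) = -8 - 6*a (h(a) = -8 - 3*(a + a) = -8 - 6*a)
f = 126 (f = 2*(-48 + 111) = 2*63 = 126)
w(b) = b*(-10 + b) (w(b) = (-10 + b)*b = b*(-10 + b))
T(M) = 600*M + 600*M*(-10 + M) (T(M) = -(-600)*(M + M*(-10 + M)) = -4*(-150*M - 150*M*(-10 + M)) = 600*M + 600*M*(-10 + M))
h(43) + T(f) = (-8 - 6*43) + 600*126*(-9 + 126) = (-8 - 258) + 600*126*117 = -266 + 8845200 = 8844934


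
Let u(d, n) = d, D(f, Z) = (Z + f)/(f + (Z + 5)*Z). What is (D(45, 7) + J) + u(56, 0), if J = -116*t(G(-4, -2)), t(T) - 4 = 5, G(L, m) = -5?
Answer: -127400/129 ≈ -987.60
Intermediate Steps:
t(T) = 9 (t(T) = 4 + 5 = 9)
D(f, Z) = (Z + f)/(f + Z*(5 + Z)) (D(f, Z) = (Z + f)/(f + (5 + Z)*Z) = (Z + f)/(f + Z*(5 + Z)))
J = -1044 (J = -116*9 = -1044)
(D(45, 7) + J) + u(56, 0) = ((7 + 45)/(45 + 7**2 + 5*7) - 1044) + 56 = (52/(45 + 49 + 35) - 1044) + 56 = (52/129 - 1044) + 56 = -134624/129 + 56 = -127400/129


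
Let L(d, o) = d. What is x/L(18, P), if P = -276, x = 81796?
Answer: 40898/9 ≈ 4544.2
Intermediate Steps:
x/L(18, P) = 81796/18 = 81796*(1/18) = 40898/9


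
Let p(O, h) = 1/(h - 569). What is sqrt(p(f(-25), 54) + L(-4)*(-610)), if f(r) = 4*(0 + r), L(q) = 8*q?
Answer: sqrt(5177191485)/515 ≈ 139.71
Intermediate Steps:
f(r) = 4*r
p(O, h) = 1/(-569 + h)
sqrt(p(f(-25), 54) + L(-4)*(-610)) = sqrt(1/(-569 + 54) + (8*(-4))*(-610)) = sqrt(1/(-515) - 32*(-610)) = sqrt(-1/515 + 19520) = sqrt(10052799/515) = sqrt(5177191485)/515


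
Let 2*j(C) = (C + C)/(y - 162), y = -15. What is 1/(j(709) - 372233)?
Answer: -177/65885950 ≈ -2.6865e-6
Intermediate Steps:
j(C) = -C/177 (j(C) = ((C + C)/(-15 - 162))/2 = ((2*C)/(-177))/2 = ((2*C)*(-1/177))/2 = (-2*C/177)/2 = -C/177)
1/(j(709) - 372233) = 1/(-1/177*709 - 372233) = 1/(-709/177 - 372233) = 1/(-65885950/177) = -177/65885950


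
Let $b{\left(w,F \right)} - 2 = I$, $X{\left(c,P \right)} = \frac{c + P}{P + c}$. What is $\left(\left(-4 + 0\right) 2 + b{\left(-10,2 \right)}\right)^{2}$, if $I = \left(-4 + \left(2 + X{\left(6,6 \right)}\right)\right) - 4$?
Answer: $121$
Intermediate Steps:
$X{\left(c,P \right)} = 1$ ($X{\left(c,P \right)} = \frac{P + c}{P + c} = 1$)
$I = -5$ ($I = \left(-4 + \left(2 + 1\right)\right) - 4 = \left(-4 + 3\right) - 4 = -1 - 4 = -5$)
$b{\left(w,F \right)} = -3$ ($b{\left(w,F \right)} = 2 - 5 = -3$)
$\left(\left(-4 + 0\right) 2 + b{\left(-10,2 \right)}\right)^{2} = \left(\left(-4 + 0\right) 2 - 3\right)^{2} = \left(\left(-4\right) 2 - 3\right)^{2} = \left(-8 - 3\right)^{2} = \left(-11\right)^{2} = 121$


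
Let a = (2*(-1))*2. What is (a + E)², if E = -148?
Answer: 23104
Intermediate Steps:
a = -4 (a = -2*2 = -4)
(a + E)² = (-4 - 148)² = (-152)² = 23104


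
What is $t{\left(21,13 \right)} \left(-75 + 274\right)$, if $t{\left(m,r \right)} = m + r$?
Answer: $6766$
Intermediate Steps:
$t{\left(21,13 \right)} \left(-75 + 274\right) = \left(21 + 13\right) \left(-75 + 274\right) = 34 \cdot 199 = 6766$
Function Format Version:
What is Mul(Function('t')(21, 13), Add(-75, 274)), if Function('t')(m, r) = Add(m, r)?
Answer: 6766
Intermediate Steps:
Mul(Function('t')(21, 13), Add(-75, 274)) = Mul(Add(21, 13), Add(-75, 274)) = Mul(34, 199) = 6766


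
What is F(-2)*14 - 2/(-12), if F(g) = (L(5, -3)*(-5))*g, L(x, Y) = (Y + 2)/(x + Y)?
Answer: -419/6 ≈ -69.833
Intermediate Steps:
L(x, Y) = (2 + Y)/(Y + x)
F(g) = 5*g/2 (F(g) = (((2 - 3)/(-3 + 5))*(-5))*g = ((-1/2)*(-5))*g = (((½)*(-1))*(-5))*g = (-½*(-5))*g = 5*g/2)
F(-2)*14 - 2/(-12) = ((5/2)*(-2))*14 - 2/(-12) = -5*14 - 2*(-1/12) = -70 + ⅙ = -419/6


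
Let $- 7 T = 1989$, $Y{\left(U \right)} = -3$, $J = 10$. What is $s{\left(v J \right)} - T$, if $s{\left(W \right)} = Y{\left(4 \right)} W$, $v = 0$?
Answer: $\frac{1989}{7} \approx 284.14$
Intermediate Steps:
$T = - \frac{1989}{7}$ ($T = \left(- \frac{1}{7}\right) 1989 = - \frac{1989}{7} \approx -284.14$)
$s{\left(W \right)} = - 3 W$
$s{\left(v J \right)} - T = - 3 \cdot 0 \cdot 10 - - \frac{1989}{7} = \left(-3\right) 0 + \frac{1989}{7} = 0 + \frac{1989}{7} = \frac{1989}{7}$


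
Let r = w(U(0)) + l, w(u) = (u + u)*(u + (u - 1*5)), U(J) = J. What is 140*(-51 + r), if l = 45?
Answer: -840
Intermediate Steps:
w(u) = 2*u*(-5 + 2*u) (w(u) = (2*u)*(u + (u - 5)) = (2*u)*(u + (-5 + u)) = (2*u)*(-5 + 2*u) = 2*u*(-5 + 2*u))
r = 45 (r = 2*0*(-5 + 2*0) + 45 = 2*0*(-5 + 0) + 45 = 2*0*(-5) + 45 = 0 + 45 = 45)
140*(-51 + r) = 140*(-51 + 45) = 140*(-6) = -840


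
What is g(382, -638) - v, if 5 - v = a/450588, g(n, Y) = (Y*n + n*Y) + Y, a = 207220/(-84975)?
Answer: -934388236012736/1914435765 ≈ -4.8808e+5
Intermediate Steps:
a = -41444/16995 (a = 207220*(-1/84975) = -41444/16995 ≈ -2.4386)
g(n, Y) = Y + 2*Y*n (g(n, Y) = (Y*n + Y*n) + Y = 2*Y*n + Y = Y + 2*Y*n)
v = 9572189186/1914435765 (v = 5 - (-41444)/(16995*450588) = 5 - 1*(-10361/1914435765) = 5 + 10361/1914435765 = 9572189186/1914435765 ≈ 5.0000)
g(382, -638) - v = -638*(1 + 2*382) - 1*9572189186/1914435765 = -638*(1 + 764) - 9572189186/1914435765 = -638*765 - 9572189186/1914435765 = -488070 - 9572189186/1914435765 = -934388236012736/1914435765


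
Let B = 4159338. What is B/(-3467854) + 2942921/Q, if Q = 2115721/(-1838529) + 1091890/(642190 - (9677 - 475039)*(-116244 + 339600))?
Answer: -28680875775938801137974595671/11214955338851927968526 ≈ -2.5574e+6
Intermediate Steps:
Q = -109955171561710946/95550224728780899 (Q = 2115721*(-1/1838529) + 1091890/(642190 - (-465362)*223356) = -2115721/1838529 + 1091890/(642190 - 1*(-103941394872)) = -2115721/1838529 + 1091890/(642190 + 103941394872) = -2115721/1838529 + 1091890/103942037062 = -2115721/1838529 + 1091890*(1/103942037062) = -2115721/1838529 + 545945/51971018531 = -109955171561710946/95550224728780899 ≈ -1.1508)
B/(-3467854) + 2942921/Q = 4159338/(-3467854) + 2942921/(-109955171561710946/95550224728780899) = 4159338*(-1/3467854) + 2942921*(-95550224728780899/109955171561710946) = -2079669/1733927 - 16540986053473447768587/6467951268335938 = -28680875775938801137974595671/11214955338851927968526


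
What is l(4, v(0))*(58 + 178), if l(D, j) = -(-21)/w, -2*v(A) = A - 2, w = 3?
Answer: 1652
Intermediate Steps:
v(A) = 1 - A/2 (v(A) = -(A - 2)/2 = -(-2 + A)/2 = 1 - A/2)
l(D, j) = 7 (l(D, j) = -(-21)/3 = -1*(-7) = 7)
l(4, v(0))*(58 + 178) = 7*(58 + 178) = 7*236 = 1652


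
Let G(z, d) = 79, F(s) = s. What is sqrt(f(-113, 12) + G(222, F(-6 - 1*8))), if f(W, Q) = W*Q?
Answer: I*sqrt(1277) ≈ 35.735*I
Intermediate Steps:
f(W, Q) = Q*W
sqrt(f(-113, 12) + G(222, F(-6 - 1*8))) = sqrt(12*(-113) + 79) = sqrt(-1356 + 79) = sqrt(-1277) = I*sqrt(1277)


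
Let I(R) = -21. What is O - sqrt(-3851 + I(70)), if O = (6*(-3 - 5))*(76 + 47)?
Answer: -5904 - 44*I*sqrt(2) ≈ -5904.0 - 62.225*I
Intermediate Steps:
O = -5904 (O = (6*(-8))*123 = -48*123 = -5904)
O - sqrt(-3851 + I(70)) = -5904 - sqrt(-3851 - 21) = -5904 - sqrt(-3872) = -5904 - 44*I*sqrt(2)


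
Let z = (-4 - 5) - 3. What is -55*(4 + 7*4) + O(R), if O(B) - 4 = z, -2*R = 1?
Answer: -1768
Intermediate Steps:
R = -½ (R = -½*1 = -½ ≈ -0.50000)
z = -12 (z = -9 - 3 = -12)
O(B) = -8 (O(B) = 4 - 12 = -8)
-55*(4 + 7*4) + O(R) = -55*(4 + 7*4) - 8 = -55*(4 + 28) - 8 = -55*32 - 8 = -1760 - 8 = -1768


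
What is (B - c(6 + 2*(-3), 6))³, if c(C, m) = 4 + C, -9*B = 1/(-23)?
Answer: -565609283/8869743 ≈ -63.768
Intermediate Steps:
B = 1/207 (B = -⅑/(-23) = -⅑*(-1/23) = 1/207 ≈ 0.0048309)
(B - c(6 + 2*(-3), 6))³ = (1/207 - (4 + (6 + 2*(-3))))³ = (1/207 - (4 + (6 - 6)))³ = (1/207 - (4 + 0))³ = (1/207 - 1*4)³ = (1/207 - 4)³ = (-827/207)³ = -565609283/8869743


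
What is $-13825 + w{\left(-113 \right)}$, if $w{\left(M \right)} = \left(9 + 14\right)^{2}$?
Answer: $-13296$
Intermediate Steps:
$w{\left(M \right)} = 529$ ($w{\left(M \right)} = 23^{2} = 529$)
$-13825 + w{\left(-113 \right)} = -13825 + 529 = -13296$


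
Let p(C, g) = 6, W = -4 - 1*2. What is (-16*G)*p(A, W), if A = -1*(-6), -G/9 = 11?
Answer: 9504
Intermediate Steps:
G = -99 (G = -9*11 = -99)
A = 6
W = -6 (W = -4 - 2 = -6)
(-16*G)*p(A, W) = -16*(-99)*6 = 1584*6 = 9504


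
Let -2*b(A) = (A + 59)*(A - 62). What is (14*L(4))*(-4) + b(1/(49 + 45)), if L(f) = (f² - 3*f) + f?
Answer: 24405313/17672 ≈ 1381.0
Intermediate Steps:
L(f) = f² - 2*f
b(A) = -(-62 + A)*(59 + A)/2 (b(A) = -(A + 59)*(A - 62)/2 = -(59 + A)*(-62 + A)/2 = -(-62 + A)*(59 + A)/2)
(14*L(4))*(-4) + b(1/(49 + 45)) = (14*(4*(-2 + 4)))*(-4) + (1829 - 1/(2*(49 + 45)²) + 3/(2*(49 + 45))) = (14*(4*2))*(-4) + (1829 - (1/94)²/2 + (3/2)/94) = (14*8)*(-4) + (1829 - (1/94)²/2 + (3/2)*(1/94)) = 112*(-4) + (1829 - ½*1/8836 + 3/188) = -448 + (1829 - 1/17672 + 3/188) = -448 + 32322369/17672 = 24405313/17672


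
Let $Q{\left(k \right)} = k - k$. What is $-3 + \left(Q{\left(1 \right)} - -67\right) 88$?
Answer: $5893$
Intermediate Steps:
$Q{\left(k \right)} = 0$
$-3 + \left(Q{\left(1 \right)} - -67\right) 88 = -3 + \left(0 - -67\right) 88 = -3 + \left(0 + 67\right) 88 = -3 + 67 \cdot 88 = -3 + 5896 = 5893$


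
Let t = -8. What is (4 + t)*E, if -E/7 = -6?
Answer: -168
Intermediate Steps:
E = 42 (E = -7*(-6) = 42)
(4 + t)*E = (4 - 8)*42 = -4*42 = -168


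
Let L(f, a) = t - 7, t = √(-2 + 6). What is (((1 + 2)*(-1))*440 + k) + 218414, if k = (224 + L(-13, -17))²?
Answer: 265055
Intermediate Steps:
t = 2 (t = √4 = 2)
L(f, a) = -5 (L(f, a) = 2 - 7 = -5)
k = 47961 (k = (224 - 5)² = 219² = 47961)
(((1 + 2)*(-1))*440 + k) + 218414 = (((1 + 2)*(-1))*440 + 47961) + 218414 = ((3*(-1))*440 + 47961) + 218414 = (-3*440 + 47961) + 218414 = (-1320 + 47961) + 218414 = 46641 + 218414 = 265055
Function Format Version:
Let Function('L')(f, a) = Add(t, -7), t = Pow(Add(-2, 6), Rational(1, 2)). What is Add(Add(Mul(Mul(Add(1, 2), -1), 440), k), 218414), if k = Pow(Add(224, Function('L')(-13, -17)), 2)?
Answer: 265055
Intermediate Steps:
t = 2 (t = Pow(4, Rational(1, 2)) = 2)
Function('L')(f, a) = -5 (Function('L')(f, a) = Add(2, -7) = -5)
k = 47961 (k = Pow(Add(224, -5), 2) = Pow(219, 2) = 47961)
Add(Add(Mul(Mul(Add(1, 2), -1), 440), k), 218414) = Add(Add(Mul(Mul(Add(1, 2), -1), 440), 47961), 218414) = Add(Add(Mul(Mul(3, -1), 440), 47961), 218414) = Add(Add(Mul(-3, 440), 47961), 218414) = Add(Add(-1320, 47961), 218414) = Add(46641, 218414) = 265055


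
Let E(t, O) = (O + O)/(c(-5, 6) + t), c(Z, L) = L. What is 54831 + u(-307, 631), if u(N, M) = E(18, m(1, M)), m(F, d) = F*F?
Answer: 657973/12 ≈ 54831.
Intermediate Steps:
m(F, d) = F**2
E(t, O) = 2*O/(6 + t) (E(t, O) = (O + O)/(6 + t) = (2*O)/(6 + t) = 2*O/(6 + t))
u(N, M) = 1/12 (u(N, M) = 2*1**2/(6 + 18) = 2*1/24 = 2*1*(1/24) = 1/12)
54831 + u(-307, 631) = 54831 + 1/12 = 657973/12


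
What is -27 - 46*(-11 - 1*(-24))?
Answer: -625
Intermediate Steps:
-27 - 46*(-11 - 1*(-24)) = -27 - 46*(-11 + 24) = -27 - 46*13 = -27 - 598 = -625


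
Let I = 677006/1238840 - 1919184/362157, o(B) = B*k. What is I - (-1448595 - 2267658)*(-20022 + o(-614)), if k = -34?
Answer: 237314347735067130657/74775762980 ≈ 3.1737e+9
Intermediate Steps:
o(B) = -34*B (o(B) = B*(-34) = -34*B)
I = -355396574103/74775762980 (I = 677006*(1/1238840) - 1919184*1/362157 = 338503/619420 - 639728/120719 = -355396574103/74775762980 ≈ -4.7528)
I - (-1448595 - 2267658)*(-20022 + o(-614)) = -355396574103/74775762980 - (-1448595 - 2267658)*(-20022 - 34*(-614)) = -355396574103/74775762980 - (-3716253)*(-20022 + 20876) = -355396574103/74775762980 - (-3716253)*854 = -355396574103/74775762980 - 1*(-3173680062) = -355396574103/74775762980 + 3173680062 = 237314347735067130657/74775762980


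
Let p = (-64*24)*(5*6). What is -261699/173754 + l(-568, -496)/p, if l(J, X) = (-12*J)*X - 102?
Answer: 5327546629/74135040 ≈ 71.863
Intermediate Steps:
p = -46080 (p = -1536*30 = -46080)
l(J, X) = -102 - 12*J*X (l(J, X) = -12*J*X - 102 = -102 - 12*J*X)
-261699/173754 + l(-568, -496)/p = -261699/173754 + (-102 - 12*(-568)*(-496))/(-46080) = -261699*1/173754 + (-102 - 3380736)*(-1/46080) = -87233/57918 - 3380838*(-1/46080) = -87233/57918 + 563473/7680 = 5327546629/74135040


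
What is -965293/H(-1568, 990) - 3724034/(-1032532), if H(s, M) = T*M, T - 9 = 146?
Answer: -53155361822/19805254425 ≈ -2.6839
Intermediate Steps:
T = 155 (T = 9 + 146 = 155)
H(s, M) = 155*M
-965293/H(-1568, 990) - 3724034/(-1032532) = -965293/(155*990) - 3724034/(-1032532) = -965293/153450 - 3724034*(-1/1032532) = -965293*1/153450 + 1862017/516266 = -965293/153450 + 1862017/516266 = -53155361822/19805254425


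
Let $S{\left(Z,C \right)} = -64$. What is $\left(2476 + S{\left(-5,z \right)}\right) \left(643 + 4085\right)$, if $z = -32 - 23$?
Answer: $11403936$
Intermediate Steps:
$z = -55$ ($z = -32 - 23 = -55$)
$\left(2476 + S{\left(-5,z \right)}\right) \left(643 + 4085\right) = \left(2476 - 64\right) \left(643 + 4085\right) = 2412 \cdot 4728 = 11403936$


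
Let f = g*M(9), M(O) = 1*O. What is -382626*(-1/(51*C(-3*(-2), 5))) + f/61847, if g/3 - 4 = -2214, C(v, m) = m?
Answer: 7883018124/5256995 ≈ 1499.5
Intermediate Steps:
M(O) = O
g = -6630 (g = 12 + 3*(-2214) = 12 - 6642 = -6630)
f = -59670 (f = -6630*9 = -59670)
-382626*(-1/(51*C(-3*(-2), 5))) + f/61847 = -382626/((-51*5)) - 59670/61847 = -382626/(-255) - 59670*1/61847 = -382626*(-1/255) - 59670/61847 = 127542/85 - 59670/61847 = 7883018124/5256995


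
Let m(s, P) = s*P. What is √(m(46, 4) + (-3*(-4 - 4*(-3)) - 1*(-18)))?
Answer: √178 ≈ 13.342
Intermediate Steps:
m(s, P) = P*s
√(m(46, 4) + (-3*(-4 - 4*(-3)) - 1*(-18))) = √(4*46 + (-3*(-4 - 4*(-3)) - 1*(-18))) = √(184 + (-3*(-4 + 12) + 18)) = √(184 + (-3*8 + 18)) = √(184 + (-24 + 18)) = √(184 - 6) = √178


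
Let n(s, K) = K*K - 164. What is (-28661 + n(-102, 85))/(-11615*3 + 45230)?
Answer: -4320/2077 ≈ -2.0799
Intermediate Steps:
n(s, K) = -164 + K**2 (n(s, K) = K**2 - 164 = -164 + K**2)
(-28661 + n(-102, 85))/(-11615*3 + 45230) = (-28661 + (-164 + 85**2))/(-11615*3 + 45230) = (-28661 + (-164 + 7225))/(-34845 + 45230) = (-28661 + 7061)/10385 = -21600*1/10385 = -4320/2077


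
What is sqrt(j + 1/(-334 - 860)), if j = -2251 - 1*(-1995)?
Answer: I*sqrt(364964010)/1194 ≈ 16.0*I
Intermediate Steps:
j = -256 (j = -2251 + 1995 = -256)
sqrt(j + 1/(-334 - 860)) = sqrt(-256 + 1/(-334 - 860)) = sqrt(-256 + 1/(-1194)) = sqrt(-256 - 1/1194) = sqrt(-305665/1194) = I*sqrt(364964010)/1194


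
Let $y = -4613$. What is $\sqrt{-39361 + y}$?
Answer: $3 i \sqrt{4886} \approx 209.7 i$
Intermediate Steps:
$\sqrt{-39361 + y} = \sqrt{-39361 - 4613} = \sqrt{-43974} = 3 i \sqrt{4886}$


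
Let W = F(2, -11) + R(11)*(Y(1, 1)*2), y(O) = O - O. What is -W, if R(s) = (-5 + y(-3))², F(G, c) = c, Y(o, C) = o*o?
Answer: -39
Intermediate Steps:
Y(o, C) = o²
y(O) = 0
R(s) = 25 (R(s) = (-5 + 0)² = (-5)² = 25)
W = 39 (W = -11 + 25*(1²*2) = -11 + 25*(1*2) = -11 + 25*2 = -11 + 50 = 39)
-W = -1*39 = -39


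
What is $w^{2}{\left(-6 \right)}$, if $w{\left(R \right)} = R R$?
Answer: $1296$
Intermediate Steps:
$w{\left(R \right)} = R^{2}$
$w^{2}{\left(-6 \right)} = \left(\left(-6\right)^{2}\right)^{2} = 36^{2} = 1296$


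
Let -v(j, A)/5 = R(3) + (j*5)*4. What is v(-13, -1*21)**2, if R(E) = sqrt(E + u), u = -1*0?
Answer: 1690075 - 13000*sqrt(3) ≈ 1.6676e+6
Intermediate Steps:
u = 0
R(E) = sqrt(E) (R(E) = sqrt(E + 0) = sqrt(E))
v(j, A) = -100*j - 5*sqrt(3) (v(j, A) = -5*(sqrt(3) + (j*5)*4) = -5*(sqrt(3) + (5*j)*4) = -5*(sqrt(3) + 20*j) = -100*j - 5*sqrt(3))
v(-13, -1*21)**2 = (-100*(-13) - 5*sqrt(3))**2 = (1300 - 5*sqrt(3))**2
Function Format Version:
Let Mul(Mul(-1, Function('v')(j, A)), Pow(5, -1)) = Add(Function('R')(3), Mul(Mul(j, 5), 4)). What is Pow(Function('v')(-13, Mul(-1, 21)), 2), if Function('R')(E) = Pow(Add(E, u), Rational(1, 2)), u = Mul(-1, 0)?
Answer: Add(1690075, Mul(-13000, Pow(3, Rational(1, 2)))) ≈ 1.6676e+6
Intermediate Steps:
u = 0
Function('R')(E) = Pow(E, Rational(1, 2)) (Function('R')(E) = Pow(Add(E, 0), Rational(1, 2)) = Pow(E, Rational(1, 2)))
Function('v')(j, A) = Add(Mul(-100, j), Mul(-5, Pow(3, Rational(1, 2)))) (Function('v')(j, A) = Mul(-5, Add(Pow(3, Rational(1, 2)), Mul(Mul(j, 5), 4))) = Mul(-5, Add(Pow(3, Rational(1, 2)), Mul(Mul(5, j), 4))) = Mul(-5, Add(Pow(3, Rational(1, 2)), Mul(20, j))) = Add(Mul(-100, j), Mul(-5, Pow(3, Rational(1, 2)))))
Pow(Function('v')(-13, Mul(-1, 21)), 2) = Pow(Add(Mul(-100, -13), Mul(-5, Pow(3, Rational(1, 2)))), 2) = Pow(Add(1300, Mul(-5, Pow(3, Rational(1, 2)))), 2)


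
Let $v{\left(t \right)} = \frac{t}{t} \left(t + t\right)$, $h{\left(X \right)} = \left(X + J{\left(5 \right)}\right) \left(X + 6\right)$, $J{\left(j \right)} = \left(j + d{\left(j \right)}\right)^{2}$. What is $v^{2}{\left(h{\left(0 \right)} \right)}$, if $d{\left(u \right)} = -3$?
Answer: $2304$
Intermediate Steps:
$J{\left(j \right)} = \left(-3 + j\right)^{2}$ ($J{\left(j \right)} = \left(j - 3\right)^{2} = \left(-3 + j\right)^{2}$)
$h{\left(X \right)} = \left(4 + X\right) \left(6 + X\right)$ ($h{\left(X \right)} = \left(X + \left(-3 + 5\right)^{2}\right) \left(X + 6\right) = \left(X + 2^{2}\right) \left(6 + X\right) = \left(X + 4\right) \left(6 + X\right) = \left(4 + X\right) \left(6 + X\right)$)
$v{\left(t \right)} = 2 t$ ($v{\left(t \right)} = 1 \cdot 2 t = 2 t$)
$v^{2}{\left(h{\left(0 \right)} \right)} = \left(2 \left(24 + 0^{2} + 10 \cdot 0\right)\right)^{2} = \left(2 \left(24 + 0 + 0\right)\right)^{2} = \left(2 \cdot 24\right)^{2} = 48^{2} = 2304$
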